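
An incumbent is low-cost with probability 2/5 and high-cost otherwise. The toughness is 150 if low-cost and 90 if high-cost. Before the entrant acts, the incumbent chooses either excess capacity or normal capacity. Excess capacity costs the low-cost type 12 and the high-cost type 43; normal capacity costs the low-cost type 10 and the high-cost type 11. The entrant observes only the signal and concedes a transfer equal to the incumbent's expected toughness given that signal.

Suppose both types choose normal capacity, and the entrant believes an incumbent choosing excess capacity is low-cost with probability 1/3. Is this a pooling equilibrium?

On the equilibrium path (normal capacity) the entrant holds the prior 2/5 and pays 2/5·150 + 3/5·90 = 114. Off-path (excess capacity) belief 1/3 gives 1/3·150 + 2/3·90 = 110.
Low-cost: normal capacity gives 114 − 10 = 104; excess capacity gives 110 − 12 = 98. Stays. ✓
High-cost: normal capacity gives 114 − 11 = 103; excess capacity gives 110 − 43 = 67. Stays. ✓
Beliefs are Bayes-consistent on-path and both types best-respond.

Yes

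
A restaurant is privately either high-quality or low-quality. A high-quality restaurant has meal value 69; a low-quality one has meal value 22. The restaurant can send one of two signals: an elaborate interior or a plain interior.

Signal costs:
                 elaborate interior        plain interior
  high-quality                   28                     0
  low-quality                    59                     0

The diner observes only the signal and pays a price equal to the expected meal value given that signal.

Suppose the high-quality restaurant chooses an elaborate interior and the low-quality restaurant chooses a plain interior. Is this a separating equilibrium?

Under separation the diner infers type exactly: elaborate interior → high-quality (pays 69), plain interior → low-quality (pays 22).
High-quality: elaborate interior gives 69 − 28 = 41; plain interior gives 22 − 0 = 22. No deviation. ✓
Low-quality: plain interior gives 22 − 0 = 22; elaborate interior gives 69 − 59 = 10. No deviation. ✓
Both incentive constraints hold.

Yes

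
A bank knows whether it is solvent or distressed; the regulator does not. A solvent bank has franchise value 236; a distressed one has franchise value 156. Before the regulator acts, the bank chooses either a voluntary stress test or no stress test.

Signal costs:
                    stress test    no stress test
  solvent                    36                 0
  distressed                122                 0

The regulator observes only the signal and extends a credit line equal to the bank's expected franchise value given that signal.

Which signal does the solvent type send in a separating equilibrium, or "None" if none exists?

stress test

Try solvent → stress test, distressed → no stress test:
  If types separate, stress test earns payment 236 and no stress test earns 156.
  Solvent: stress test gives 236 − 36 = 200; no stress test gives 156 − 0 = 156. No deviation. ✓
  Distressed: no stress test gives 156 − 0 = 156; stress test gives 236 − 122 = 114. No deviation. ✓
Both hold — the solvent type sends stress test.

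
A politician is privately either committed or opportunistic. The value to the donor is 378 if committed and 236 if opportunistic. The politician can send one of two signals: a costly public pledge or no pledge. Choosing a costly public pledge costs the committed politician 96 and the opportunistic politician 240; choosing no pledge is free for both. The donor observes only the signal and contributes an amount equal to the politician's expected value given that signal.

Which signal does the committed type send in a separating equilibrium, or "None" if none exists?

Try committed → pledge, opportunistic → no pledge:
  If types separate, pledge earns payment 378 and no pledge earns 236.
  Committed: pledge gives 378 − 96 = 282; no pledge gives 236 − 0 = 236. No deviation. ✓
  Opportunistic: no pledge gives 236 − 0 = 236; pledge gives 378 − 240 = 138. No deviation. ✓
Both hold — the committed type sends pledge.

pledge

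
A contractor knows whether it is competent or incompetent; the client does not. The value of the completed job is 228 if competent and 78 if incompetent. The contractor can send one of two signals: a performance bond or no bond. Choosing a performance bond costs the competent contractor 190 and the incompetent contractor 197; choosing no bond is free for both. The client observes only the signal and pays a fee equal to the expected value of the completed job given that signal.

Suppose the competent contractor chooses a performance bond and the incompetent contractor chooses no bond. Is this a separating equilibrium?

No

Under separation the client infers type exactly: bond → competent (pays 228), no bond → incompetent (pays 78).
Competent: bond gives 228 − 190 = 38; no bond gives 78 − 0 = 78. Would deviate. ✗
Incompetent: no bond gives 78 − 0 = 78; bond gives 228 − 197 = 31. No deviation. ✓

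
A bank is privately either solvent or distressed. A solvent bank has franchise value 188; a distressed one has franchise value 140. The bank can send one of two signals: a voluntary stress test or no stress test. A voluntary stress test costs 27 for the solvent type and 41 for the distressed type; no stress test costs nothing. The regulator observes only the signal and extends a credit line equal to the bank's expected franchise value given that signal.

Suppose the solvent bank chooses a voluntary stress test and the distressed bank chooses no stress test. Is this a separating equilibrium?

No

If types separate, stress test earns payment 188 and no stress test earns 140.
Solvent: stress test gives 188 − 27 = 161; no stress test gives 140 − 0 = 140. No deviation. ✓
Distressed: no stress test gives 140 − 0 = 140; stress test gives 188 − 41 = 147. Would deviate. ✗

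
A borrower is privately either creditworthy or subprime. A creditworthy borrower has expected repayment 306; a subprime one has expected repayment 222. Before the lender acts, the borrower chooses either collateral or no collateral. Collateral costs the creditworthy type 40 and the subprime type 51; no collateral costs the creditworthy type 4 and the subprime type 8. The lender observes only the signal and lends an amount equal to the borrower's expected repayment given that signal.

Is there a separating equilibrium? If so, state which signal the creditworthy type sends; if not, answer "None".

None

Try creditworthy → collateral, subprime → no collateral:
  If types separate, collateral earns payment 306 and no collateral earns 222.
  Creditworthy: collateral gives 306 − 40 = 266; no collateral gives 222 − 4 = 218. No deviation. ✓
  Subprime: no collateral gives 222 − 8 = 214; collateral gives 306 − 51 = 255. Would deviate. ✗
Try creditworthy → no collateral, subprime → collateral:
  If types separate, no collateral earns payment 306 and collateral earns 222.
  Creditworthy: no collateral gives 306 − 4 = 302; collateral gives 222 − 40 = 182. No deviation. ✓
  Subprime: collateral gives 222 − 51 = 171; no collateral gives 306 − 8 = 298. Would deviate. ✗
Neither assignment is incentive-compatible.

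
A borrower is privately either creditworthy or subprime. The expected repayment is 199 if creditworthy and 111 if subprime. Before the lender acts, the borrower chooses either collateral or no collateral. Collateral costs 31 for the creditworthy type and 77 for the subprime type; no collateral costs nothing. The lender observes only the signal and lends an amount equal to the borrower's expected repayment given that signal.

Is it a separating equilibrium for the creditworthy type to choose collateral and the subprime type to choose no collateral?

No

If types separate, collateral earns payment 199 and no collateral earns 111.
Creditworthy: collateral gives 199 − 31 = 168; no collateral gives 111 − 0 = 111. No deviation. ✓
Subprime: no collateral gives 111 − 0 = 111; collateral gives 199 − 77 = 122. Would deviate. ✗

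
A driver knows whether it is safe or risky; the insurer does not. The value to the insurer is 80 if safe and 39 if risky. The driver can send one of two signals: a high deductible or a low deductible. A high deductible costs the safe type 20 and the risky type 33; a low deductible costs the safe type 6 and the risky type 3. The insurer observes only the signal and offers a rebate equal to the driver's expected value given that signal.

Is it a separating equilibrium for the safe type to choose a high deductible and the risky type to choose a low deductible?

Under separation the insurer infers type exactly: high deductible → safe (pays 80), low deductible → risky (pays 39).
Safe: high deductible gives 80 − 20 = 60; low deductible gives 39 − 6 = 33. No deviation. ✓
Risky: low deductible gives 39 − 3 = 36; high deductible gives 80 − 33 = 47. Would deviate. ✗

No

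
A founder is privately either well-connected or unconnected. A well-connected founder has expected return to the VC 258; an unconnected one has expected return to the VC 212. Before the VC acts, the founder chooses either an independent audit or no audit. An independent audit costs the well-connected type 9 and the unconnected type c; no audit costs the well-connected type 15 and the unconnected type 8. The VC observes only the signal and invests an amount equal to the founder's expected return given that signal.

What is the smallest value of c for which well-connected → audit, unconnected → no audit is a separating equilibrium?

Under separation: audit → well-connected (pays 258); no audit → unconnected (pays 212).
Well-connected: 258 − 9 = 249 ≥ 212 − 15 = 197. Holds regardless of c. ✓
Unconnected: 212 − 8 ≥ 258 − c, so c ≥ 258 − 204 = 54.

54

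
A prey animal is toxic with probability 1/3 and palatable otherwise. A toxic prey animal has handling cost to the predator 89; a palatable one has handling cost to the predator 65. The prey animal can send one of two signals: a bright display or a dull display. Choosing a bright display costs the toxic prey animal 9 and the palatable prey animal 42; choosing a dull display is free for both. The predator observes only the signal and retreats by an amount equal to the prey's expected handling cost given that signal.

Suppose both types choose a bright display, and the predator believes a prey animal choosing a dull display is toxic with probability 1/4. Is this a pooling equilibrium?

At the pooled signal (bright display) the predator holds the prior 1/3 and pays 1/3·89 + 2/3·65 = 73. Off-path (dull display) belief 1/4 gives 1/4·89 + 3/4·65 = 71.
Toxic: bright display gives 73 − 9 = 64; dull display gives 71 − 0 = 71. Deviates. ✗
Palatable: bright display gives 73 − 42 = 31; dull display gives 71 − 0 = 71. Deviates. ✗

No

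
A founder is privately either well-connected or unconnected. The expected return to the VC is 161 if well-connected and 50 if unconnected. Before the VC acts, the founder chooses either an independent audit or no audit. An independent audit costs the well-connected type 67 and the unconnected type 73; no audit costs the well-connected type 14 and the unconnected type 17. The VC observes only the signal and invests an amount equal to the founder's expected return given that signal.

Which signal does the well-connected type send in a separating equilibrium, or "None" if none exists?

None

Try well-connected → audit, unconnected → no audit:
  If types separate, audit earns payment 161 and no audit earns 50.
  Well-connected: audit gives 161 − 67 = 94; no audit gives 50 − 14 = 36. No deviation. ✓
  Unconnected: no audit gives 50 − 17 = 33; audit gives 161 − 73 = 88. Would deviate. ✗
Try well-connected → no audit, unconnected → audit:
  If types separate, no audit earns payment 161 and audit earns 50.
  Well-connected: no audit gives 161 − 14 = 147; audit gives 50 − 67 = -17. No deviation. ✓
  Unconnected: audit gives 50 − 73 = -23; no audit gives 161 − 17 = 144. Would deviate. ✗
Neither assignment is incentive-compatible.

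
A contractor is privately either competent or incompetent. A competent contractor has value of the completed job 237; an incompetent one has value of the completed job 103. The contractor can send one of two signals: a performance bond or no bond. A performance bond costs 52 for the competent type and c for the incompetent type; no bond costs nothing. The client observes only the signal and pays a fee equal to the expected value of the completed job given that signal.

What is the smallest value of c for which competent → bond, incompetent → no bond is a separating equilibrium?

Under separation: bond → competent (pays 237); no bond → incompetent (pays 103).
Competent: 237 − 52 = 185 ≥ 103 − 0 = 103. Holds regardless of c. ✓
Incompetent: 103 − 0 ≥ 237 − c, so c ≥ 237 − 103 = 134.

134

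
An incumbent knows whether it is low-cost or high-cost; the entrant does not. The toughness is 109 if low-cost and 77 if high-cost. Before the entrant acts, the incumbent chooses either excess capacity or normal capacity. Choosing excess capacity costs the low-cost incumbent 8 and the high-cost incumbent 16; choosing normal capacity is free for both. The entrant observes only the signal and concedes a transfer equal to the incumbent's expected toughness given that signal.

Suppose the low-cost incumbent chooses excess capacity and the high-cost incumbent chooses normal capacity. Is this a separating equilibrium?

No

If types separate, excess capacity earns payment 109 and normal capacity earns 77.
Low-cost: excess capacity gives 109 − 8 = 101; normal capacity gives 77 − 0 = 77. No deviation. ✓
High-cost: normal capacity gives 77 − 0 = 77; excess capacity gives 109 − 16 = 93. Would deviate. ✗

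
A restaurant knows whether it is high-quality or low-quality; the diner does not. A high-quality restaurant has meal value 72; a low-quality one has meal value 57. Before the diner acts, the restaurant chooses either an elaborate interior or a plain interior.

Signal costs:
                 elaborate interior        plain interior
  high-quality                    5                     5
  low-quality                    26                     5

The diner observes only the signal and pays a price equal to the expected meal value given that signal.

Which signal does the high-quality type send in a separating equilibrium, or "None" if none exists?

elaborate interior

Try high-quality → elaborate interior, low-quality → plain interior:
  Under separation the diner infers type exactly: elaborate interior → high-quality (pays 72), plain interior → low-quality (pays 57).
  High-quality: elaborate interior gives 72 − 5 = 67; plain interior gives 57 − 5 = 52. No deviation. ✓
  Low-quality: plain interior gives 57 − 5 = 52; elaborate interior gives 72 − 26 = 46. No deviation. ✓
Both hold — the high-quality type sends elaborate interior.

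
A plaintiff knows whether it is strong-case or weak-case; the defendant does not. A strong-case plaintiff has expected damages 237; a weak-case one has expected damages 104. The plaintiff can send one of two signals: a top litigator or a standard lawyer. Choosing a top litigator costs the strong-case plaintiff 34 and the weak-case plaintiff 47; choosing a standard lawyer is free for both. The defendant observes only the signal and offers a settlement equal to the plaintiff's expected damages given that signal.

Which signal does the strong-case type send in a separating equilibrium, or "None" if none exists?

None

Try strong-case → top litigator, weak-case → standard lawyer:
  Under separation the defendant infers type exactly: top litigator → strong-case (pays 237), standard lawyer → weak-case (pays 104).
  Strong-case: top litigator gives 237 − 34 = 203; standard lawyer gives 104 − 0 = 104. No deviation. ✓
  Weak-case: standard lawyer gives 104 − 0 = 104; top litigator gives 237 − 47 = 190. Would deviate. ✗
Try strong-case → standard lawyer, weak-case → top litigator:
  Under separation the defendant infers type exactly: standard lawyer → strong-case (pays 237), top litigator → weak-case (pays 104).
  Strong-case: standard lawyer gives 237 − 0 = 237; top litigator gives 104 − 34 = 70. No deviation. ✓
  Weak-case: top litigator gives 104 − 47 = 57; standard lawyer gives 237 − 0 = 237. Would deviate. ✗
Neither assignment is incentive-compatible.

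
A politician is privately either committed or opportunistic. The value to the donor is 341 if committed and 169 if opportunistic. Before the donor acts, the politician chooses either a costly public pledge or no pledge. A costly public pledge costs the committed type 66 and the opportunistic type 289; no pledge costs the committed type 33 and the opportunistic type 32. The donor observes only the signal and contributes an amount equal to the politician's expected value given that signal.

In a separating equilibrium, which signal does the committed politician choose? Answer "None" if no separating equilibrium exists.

Try committed → pledge, opportunistic → no pledge:
  If types separate, pledge earns payment 341 and no pledge earns 169.
  Committed: pledge gives 341 − 66 = 275; no pledge gives 169 − 33 = 136. No deviation. ✓
  Opportunistic: no pledge gives 169 − 32 = 137; pledge gives 341 − 289 = 52. No deviation. ✓
Both hold — the committed type sends pledge.

pledge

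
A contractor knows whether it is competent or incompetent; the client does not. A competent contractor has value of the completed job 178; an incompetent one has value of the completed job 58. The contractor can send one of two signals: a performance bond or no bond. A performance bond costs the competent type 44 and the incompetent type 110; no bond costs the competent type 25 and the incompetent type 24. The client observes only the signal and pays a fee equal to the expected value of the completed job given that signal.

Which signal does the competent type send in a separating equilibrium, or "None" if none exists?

Try competent → bond, incompetent → no bond:
  If types separate, bond earns payment 178 and no bond earns 58.
  Competent: bond gives 178 − 44 = 134; no bond gives 58 − 25 = 33. No deviation. ✓
  Incompetent: no bond gives 58 − 24 = 34; bond gives 178 − 110 = 68. Would deviate. ✗
Try competent → no bond, incompetent → bond:
  If types separate, no bond earns payment 178 and bond earns 58.
  Competent: no bond gives 178 − 25 = 153; bond gives 58 − 44 = 14. No deviation. ✓
  Incompetent: bond gives 58 − 110 = -52; no bond gives 178 − 24 = 154. Would deviate. ✗
Neither assignment is incentive-compatible.

None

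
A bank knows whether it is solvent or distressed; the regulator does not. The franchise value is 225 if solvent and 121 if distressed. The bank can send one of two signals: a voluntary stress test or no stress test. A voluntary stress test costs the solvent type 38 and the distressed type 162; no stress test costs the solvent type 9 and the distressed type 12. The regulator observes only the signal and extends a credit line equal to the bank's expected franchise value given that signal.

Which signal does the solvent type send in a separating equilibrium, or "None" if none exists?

stress test

Try solvent → stress test, distressed → no stress test:
  If types separate, stress test earns payment 225 and no stress test earns 121.
  Solvent: stress test gives 225 − 38 = 187; no stress test gives 121 − 9 = 112. No deviation. ✓
  Distressed: no stress test gives 121 − 12 = 109; stress test gives 225 − 162 = 63. No deviation. ✓
Both hold — the solvent type sends stress test.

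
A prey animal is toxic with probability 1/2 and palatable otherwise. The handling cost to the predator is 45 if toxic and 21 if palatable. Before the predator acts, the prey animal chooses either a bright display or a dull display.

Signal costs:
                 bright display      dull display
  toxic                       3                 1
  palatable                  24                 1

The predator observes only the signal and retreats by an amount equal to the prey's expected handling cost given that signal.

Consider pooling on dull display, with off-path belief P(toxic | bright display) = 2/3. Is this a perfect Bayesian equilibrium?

No

On the equilibrium path (dull display) the predator holds the prior 1/2 and pays 1/2·45 + 1/2·21 = 33. Off-path (bright display) belief 2/3 gives 2/3·45 + 1/3·21 = 37.
Toxic: dull display gives 33 − 1 = 32; bright display gives 37 − 3 = 34. Deviates. ✗
Palatable: dull display gives 33 − 1 = 32; bright display gives 37 − 24 = 13. Stays. ✓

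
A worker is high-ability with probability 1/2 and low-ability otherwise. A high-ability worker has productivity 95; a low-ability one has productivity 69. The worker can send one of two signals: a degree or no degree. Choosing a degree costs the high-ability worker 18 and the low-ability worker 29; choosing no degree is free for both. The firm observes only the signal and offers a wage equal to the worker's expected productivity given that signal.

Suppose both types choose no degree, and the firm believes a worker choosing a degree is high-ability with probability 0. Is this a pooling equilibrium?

At the pooled signal (no degree) the firm holds the prior 1/2 and pays 1/2·95 + 1/2·69 = 82. Off-path (degree) belief 0 gives 0·95 + 1·69 = 69.
High-ability: no degree gives 82 − 0 = 82; degree gives 69 − 18 = 51. Stays. ✓
Low-ability: no degree gives 82 − 0 = 82; degree gives 69 − 29 = 40. Stays. ✓

Yes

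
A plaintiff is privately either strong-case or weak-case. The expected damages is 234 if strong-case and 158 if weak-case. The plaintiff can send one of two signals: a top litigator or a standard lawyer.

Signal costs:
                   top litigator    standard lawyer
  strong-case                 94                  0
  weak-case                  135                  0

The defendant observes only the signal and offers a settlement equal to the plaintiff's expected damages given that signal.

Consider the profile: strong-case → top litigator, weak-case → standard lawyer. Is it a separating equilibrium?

If types separate, top litigator earns payment 234 and standard lawyer earns 158.
Strong-case: top litigator gives 234 − 94 = 140; standard lawyer gives 158 − 0 = 158. Would deviate. ✗
Weak-case: standard lawyer gives 158 − 0 = 158; top litigator gives 234 − 135 = 99. No deviation. ✓

No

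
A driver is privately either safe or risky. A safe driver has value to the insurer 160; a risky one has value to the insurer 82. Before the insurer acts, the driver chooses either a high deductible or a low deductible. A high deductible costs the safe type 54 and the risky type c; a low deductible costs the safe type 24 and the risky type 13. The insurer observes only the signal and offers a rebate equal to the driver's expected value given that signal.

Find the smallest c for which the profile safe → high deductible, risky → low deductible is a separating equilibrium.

Under separation: high deductible → safe (pays 160); low deductible → risky (pays 82).
Safe: 160 − 54 = 106 ≥ 82 − 24 = 58. Holds regardless of c. ✓
Risky: 82 − 13 ≥ 160 − c, so c ≥ 160 − 69 = 91.

91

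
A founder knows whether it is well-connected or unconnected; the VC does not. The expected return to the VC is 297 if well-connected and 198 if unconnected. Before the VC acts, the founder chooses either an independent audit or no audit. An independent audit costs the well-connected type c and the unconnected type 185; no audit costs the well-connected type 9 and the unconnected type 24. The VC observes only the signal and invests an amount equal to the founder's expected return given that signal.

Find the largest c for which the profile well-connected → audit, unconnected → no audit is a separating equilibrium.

108

Under separation: audit → well-connected (pays 297); no audit → unconnected (pays 198).
Unconnected: 198 − 24 = 174 ≥ 297 − 185 = 112. Holds regardless of c. ✓
Well-connected: 297 − c ≥ 198 − 9, so c ≤ 297 − 189 = 108.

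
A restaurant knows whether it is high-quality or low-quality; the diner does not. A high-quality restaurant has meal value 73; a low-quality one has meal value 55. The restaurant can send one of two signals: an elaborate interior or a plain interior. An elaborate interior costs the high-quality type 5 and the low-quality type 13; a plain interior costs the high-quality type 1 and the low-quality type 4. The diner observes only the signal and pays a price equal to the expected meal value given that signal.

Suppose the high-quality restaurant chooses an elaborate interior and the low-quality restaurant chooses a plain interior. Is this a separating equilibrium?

No

If types separate, elaborate interior earns payment 73 and plain interior earns 55.
High-quality: elaborate interior gives 73 − 5 = 68; plain interior gives 55 − 1 = 54. No deviation. ✓
Low-quality: plain interior gives 55 − 4 = 51; elaborate interior gives 73 − 13 = 60. Would deviate. ✗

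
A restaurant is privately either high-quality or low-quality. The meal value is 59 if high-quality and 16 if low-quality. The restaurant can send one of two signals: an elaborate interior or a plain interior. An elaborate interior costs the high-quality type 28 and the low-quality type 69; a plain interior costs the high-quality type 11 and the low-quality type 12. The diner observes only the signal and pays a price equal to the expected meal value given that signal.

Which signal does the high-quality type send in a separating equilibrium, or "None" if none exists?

Try high-quality → elaborate interior, low-quality → plain interior:
  Under separation the diner infers type exactly: elaborate interior → high-quality (pays 59), plain interior → low-quality (pays 16).
  High-quality: elaborate interior gives 59 − 28 = 31; plain interior gives 16 − 11 = 5. No deviation. ✓
  Low-quality: plain interior gives 16 − 12 = 4; elaborate interior gives 59 − 69 = -10. No deviation. ✓
Both hold — the high-quality type sends elaborate interior.

elaborate interior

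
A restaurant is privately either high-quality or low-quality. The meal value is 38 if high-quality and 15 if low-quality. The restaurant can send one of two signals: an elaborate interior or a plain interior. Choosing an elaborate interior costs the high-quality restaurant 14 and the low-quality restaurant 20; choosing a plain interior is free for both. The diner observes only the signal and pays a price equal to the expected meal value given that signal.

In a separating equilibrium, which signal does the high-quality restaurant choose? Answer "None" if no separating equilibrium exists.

None

Try high-quality → elaborate interior, low-quality → plain interior:
  If types separate, elaborate interior earns payment 38 and plain interior earns 15.
  High-quality: elaborate interior gives 38 − 14 = 24; plain interior gives 15 − 0 = 15. No deviation. ✓
  Low-quality: plain interior gives 15 − 0 = 15; elaborate interior gives 38 − 20 = 18. Would deviate. ✗
Try high-quality → plain interior, low-quality → elaborate interior:
  If types separate, plain interior earns payment 38 and elaborate interior earns 15.
  High-quality: plain interior gives 38 − 0 = 38; elaborate interior gives 15 − 14 = 1. No deviation. ✓
  Low-quality: elaborate interior gives 15 − 20 = -5; plain interior gives 38 − 0 = 38. Would deviate. ✗
Neither assignment is incentive-compatible.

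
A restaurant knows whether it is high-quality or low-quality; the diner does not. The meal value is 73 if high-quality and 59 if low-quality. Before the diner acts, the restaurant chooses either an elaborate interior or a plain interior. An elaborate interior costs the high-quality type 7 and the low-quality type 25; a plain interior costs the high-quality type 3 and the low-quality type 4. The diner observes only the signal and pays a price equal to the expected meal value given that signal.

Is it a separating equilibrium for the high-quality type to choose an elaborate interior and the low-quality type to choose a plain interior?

Yes

If types separate, elaborate interior earns payment 73 and plain interior earns 59.
High-quality: elaborate interior gives 73 − 7 = 66; plain interior gives 59 − 3 = 56. No deviation. ✓
Low-quality: plain interior gives 59 − 4 = 55; elaborate interior gives 73 − 25 = 48. No deviation. ✓
Neither type gains from mimicking the other.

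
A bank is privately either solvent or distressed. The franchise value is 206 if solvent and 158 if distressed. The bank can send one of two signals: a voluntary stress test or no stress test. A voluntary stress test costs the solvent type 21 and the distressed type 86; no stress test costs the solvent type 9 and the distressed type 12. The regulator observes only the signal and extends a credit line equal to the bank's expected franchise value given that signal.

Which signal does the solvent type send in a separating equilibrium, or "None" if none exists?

stress test

Try solvent → stress test, distressed → no stress test:
  If types separate, stress test earns payment 206 and no stress test earns 158.
  Solvent: stress test gives 206 − 21 = 185; no stress test gives 158 − 9 = 149. No deviation. ✓
  Distressed: no stress test gives 158 − 12 = 146; stress test gives 206 − 86 = 120. No deviation. ✓
Both hold — the solvent type sends stress test.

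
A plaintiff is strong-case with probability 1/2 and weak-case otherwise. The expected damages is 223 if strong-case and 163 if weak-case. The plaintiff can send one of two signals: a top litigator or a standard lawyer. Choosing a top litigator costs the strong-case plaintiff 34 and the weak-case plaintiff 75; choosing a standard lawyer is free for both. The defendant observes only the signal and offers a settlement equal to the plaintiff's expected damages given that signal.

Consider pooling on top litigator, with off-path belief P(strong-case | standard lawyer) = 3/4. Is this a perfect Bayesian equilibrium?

No

On the equilibrium path (top litigator) the defendant holds the prior 1/2 and pays 1/2·223 + 1/2·163 = 193. Off-path (standard lawyer) belief 3/4 gives 3/4·223 + 1/4·163 = 208.
Strong-case: top litigator gives 193 − 34 = 159; standard lawyer gives 208 − 0 = 208. Deviates. ✗
Weak-case: top litigator gives 193 − 75 = 118; standard lawyer gives 208 − 0 = 208. Deviates. ✗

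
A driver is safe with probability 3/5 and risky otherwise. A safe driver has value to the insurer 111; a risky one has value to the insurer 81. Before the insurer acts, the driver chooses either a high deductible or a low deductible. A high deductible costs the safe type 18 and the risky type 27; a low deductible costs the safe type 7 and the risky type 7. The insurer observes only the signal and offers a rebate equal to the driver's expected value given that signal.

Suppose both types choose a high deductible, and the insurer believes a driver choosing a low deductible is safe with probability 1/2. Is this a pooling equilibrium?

On the equilibrium path (high deductible) the insurer holds the prior 3/5 and pays 3/5·111 + 2/5·81 = 99. Off-path (low deductible) belief 1/2 gives 1/2·111 + 1/2·81 = 96.
Safe: high deductible gives 99 − 18 = 81; low deductible gives 96 − 7 = 89. Deviates. ✗
Risky: high deductible gives 99 − 27 = 72; low deductible gives 96 − 7 = 89. Deviates. ✗

No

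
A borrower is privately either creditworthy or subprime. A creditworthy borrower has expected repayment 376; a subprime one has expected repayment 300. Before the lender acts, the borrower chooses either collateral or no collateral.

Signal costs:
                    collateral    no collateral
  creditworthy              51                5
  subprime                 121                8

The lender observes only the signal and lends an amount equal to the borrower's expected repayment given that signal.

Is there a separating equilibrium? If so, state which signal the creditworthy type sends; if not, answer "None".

Try creditworthy → collateral, subprime → no collateral:
  Under separation the lender infers type exactly: collateral → creditworthy (pays 376), no collateral → subprime (pays 300).
  Creditworthy: collateral gives 376 − 51 = 325; no collateral gives 300 − 5 = 295. No deviation. ✓
  Subprime: no collateral gives 300 − 8 = 292; collateral gives 376 − 121 = 255. No deviation. ✓
Both hold — the creditworthy type sends collateral.

collateral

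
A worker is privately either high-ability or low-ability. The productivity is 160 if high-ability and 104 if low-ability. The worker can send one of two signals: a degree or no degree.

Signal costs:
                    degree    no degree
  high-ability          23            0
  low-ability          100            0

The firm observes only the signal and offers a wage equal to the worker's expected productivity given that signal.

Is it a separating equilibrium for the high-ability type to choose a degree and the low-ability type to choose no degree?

Yes

If types separate, degree earns payment 160 and no degree earns 104.
High-ability: degree gives 160 − 23 = 137; no degree gives 104 − 0 = 104. No deviation. ✓
Low-ability: no degree gives 104 − 0 = 104; degree gives 160 − 100 = 60. No deviation. ✓
Both incentive constraints hold.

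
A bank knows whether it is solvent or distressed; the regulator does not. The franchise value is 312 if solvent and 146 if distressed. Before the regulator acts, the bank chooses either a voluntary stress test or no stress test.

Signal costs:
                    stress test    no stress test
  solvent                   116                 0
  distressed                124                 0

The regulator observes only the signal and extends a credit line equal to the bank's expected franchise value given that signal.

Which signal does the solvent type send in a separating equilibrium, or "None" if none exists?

Try solvent → stress test, distressed → no stress test:
  Under separation the regulator infers type exactly: stress test → solvent (pays 312), no stress test → distressed (pays 146).
  Solvent: stress test gives 312 − 116 = 196; no stress test gives 146 − 0 = 146. No deviation. ✓
  Distressed: no stress test gives 146 − 0 = 146; stress test gives 312 − 124 = 188. Would deviate. ✗
Try solvent → no stress test, distressed → stress test:
  Under separation the regulator infers type exactly: no stress test → solvent (pays 312), stress test → distressed (pays 146).
  Solvent: no stress test gives 312 − 0 = 312; stress test gives 146 − 116 = 30. No deviation. ✓
  Distressed: stress test gives 146 − 124 = 22; no stress test gives 312 − 0 = 312. Would deviate. ✗
Neither assignment is incentive-compatible.

None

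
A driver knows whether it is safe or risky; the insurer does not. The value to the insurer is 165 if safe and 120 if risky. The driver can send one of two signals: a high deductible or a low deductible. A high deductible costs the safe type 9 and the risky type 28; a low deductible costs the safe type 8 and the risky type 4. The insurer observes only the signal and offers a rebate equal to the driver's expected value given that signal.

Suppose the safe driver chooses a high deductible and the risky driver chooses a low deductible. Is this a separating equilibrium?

No

If types separate, high deductible earns payment 165 and low deductible earns 120.
Safe: high deductible gives 165 − 9 = 156; low deductible gives 120 − 8 = 112. No deviation. ✓
Risky: low deductible gives 120 − 4 = 116; high deductible gives 165 − 28 = 137. Would deviate. ✗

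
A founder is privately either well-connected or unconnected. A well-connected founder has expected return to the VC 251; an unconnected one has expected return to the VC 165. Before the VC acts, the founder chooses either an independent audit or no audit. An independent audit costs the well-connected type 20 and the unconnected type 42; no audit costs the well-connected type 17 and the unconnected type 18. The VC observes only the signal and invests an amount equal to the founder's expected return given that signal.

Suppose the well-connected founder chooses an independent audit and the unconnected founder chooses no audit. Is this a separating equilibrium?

Under separation the VC infers type exactly: audit → well-connected (pays 251), no audit → unconnected (pays 165).
Well-connected: audit gives 251 − 20 = 231; no audit gives 165 − 17 = 148. No deviation. ✓
Unconnected: no audit gives 165 − 18 = 147; audit gives 251 − 42 = 209. Would deviate. ✗

No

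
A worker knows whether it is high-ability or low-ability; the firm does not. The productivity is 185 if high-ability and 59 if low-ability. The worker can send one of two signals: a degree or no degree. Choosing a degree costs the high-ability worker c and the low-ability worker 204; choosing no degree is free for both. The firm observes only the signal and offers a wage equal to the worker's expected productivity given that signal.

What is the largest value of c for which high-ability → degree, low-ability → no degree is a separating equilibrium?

Under separation: degree → high-ability (pays 185); no degree → low-ability (pays 59).
Low-ability: 59 − 0 = 59 ≥ 185 − 204 = -19. Holds regardless of c. ✓
High-ability: 185 − c ≥ 59 − 0, so c ≤ 185 − 59 = 126.

126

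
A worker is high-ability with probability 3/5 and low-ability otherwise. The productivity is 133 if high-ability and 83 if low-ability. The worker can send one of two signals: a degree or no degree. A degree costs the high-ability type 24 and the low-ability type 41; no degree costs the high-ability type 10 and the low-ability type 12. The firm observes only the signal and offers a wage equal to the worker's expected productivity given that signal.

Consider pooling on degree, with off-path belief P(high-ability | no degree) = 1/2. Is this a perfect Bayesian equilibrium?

No

At the pooled signal (degree) the firm holds the prior 3/5 and pays 3/5·133 + 2/5·83 = 113. Off-path (no degree) belief 1/2 gives 1/2·133 + 1/2·83 = 108.
High-ability: degree gives 113 − 24 = 89; no degree gives 108 − 10 = 98. Deviates. ✗
Low-ability: degree gives 113 − 41 = 72; no degree gives 108 − 12 = 96. Deviates. ✗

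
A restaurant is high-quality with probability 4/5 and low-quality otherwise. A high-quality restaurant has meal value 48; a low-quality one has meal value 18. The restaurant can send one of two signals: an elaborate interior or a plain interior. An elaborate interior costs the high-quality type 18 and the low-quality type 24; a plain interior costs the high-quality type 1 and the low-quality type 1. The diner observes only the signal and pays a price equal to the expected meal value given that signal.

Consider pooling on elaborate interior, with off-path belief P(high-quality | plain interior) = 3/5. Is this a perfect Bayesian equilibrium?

On the equilibrium path (elaborate interior) the diner holds the prior 4/5 and pays 4/5·48 + 1/5·18 = 42. Off-path (plain interior) belief 3/5 gives 3/5·48 + 2/5·18 = 36.
High-quality: elaborate interior gives 42 − 18 = 24; plain interior gives 36 − 1 = 35. Deviates. ✗
Low-quality: elaborate interior gives 42 − 24 = 18; plain interior gives 36 − 1 = 35. Deviates. ✗

No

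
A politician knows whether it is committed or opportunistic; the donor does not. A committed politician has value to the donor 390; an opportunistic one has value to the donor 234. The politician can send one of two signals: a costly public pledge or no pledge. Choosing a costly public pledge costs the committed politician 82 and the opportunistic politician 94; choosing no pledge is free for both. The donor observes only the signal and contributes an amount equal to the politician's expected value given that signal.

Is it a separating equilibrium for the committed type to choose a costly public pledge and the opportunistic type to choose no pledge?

No

If types separate, pledge earns payment 390 and no pledge earns 234.
Committed: pledge gives 390 − 82 = 308; no pledge gives 234 − 0 = 234. No deviation. ✓
Opportunistic: no pledge gives 234 − 0 = 234; pledge gives 390 − 94 = 296. Would deviate. ✗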